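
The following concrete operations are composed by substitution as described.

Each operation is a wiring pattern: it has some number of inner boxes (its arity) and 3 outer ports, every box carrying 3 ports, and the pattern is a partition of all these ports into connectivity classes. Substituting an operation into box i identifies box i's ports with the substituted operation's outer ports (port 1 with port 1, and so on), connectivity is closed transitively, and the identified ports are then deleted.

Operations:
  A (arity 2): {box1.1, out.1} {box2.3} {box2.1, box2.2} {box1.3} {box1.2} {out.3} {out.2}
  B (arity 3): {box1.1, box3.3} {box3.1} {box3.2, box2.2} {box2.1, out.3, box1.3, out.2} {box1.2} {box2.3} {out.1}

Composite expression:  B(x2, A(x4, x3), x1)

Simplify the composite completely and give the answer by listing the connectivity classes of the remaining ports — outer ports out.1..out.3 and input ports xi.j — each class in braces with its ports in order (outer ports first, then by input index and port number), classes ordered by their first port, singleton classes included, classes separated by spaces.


{out.1} {out.2, out.3, x2.3, x4.1} {x1.1} {x1.2} {x1.3, x2.1} {x2.2} {x3.1, x3.2} {x3.3} {x4.2} {x4.3}


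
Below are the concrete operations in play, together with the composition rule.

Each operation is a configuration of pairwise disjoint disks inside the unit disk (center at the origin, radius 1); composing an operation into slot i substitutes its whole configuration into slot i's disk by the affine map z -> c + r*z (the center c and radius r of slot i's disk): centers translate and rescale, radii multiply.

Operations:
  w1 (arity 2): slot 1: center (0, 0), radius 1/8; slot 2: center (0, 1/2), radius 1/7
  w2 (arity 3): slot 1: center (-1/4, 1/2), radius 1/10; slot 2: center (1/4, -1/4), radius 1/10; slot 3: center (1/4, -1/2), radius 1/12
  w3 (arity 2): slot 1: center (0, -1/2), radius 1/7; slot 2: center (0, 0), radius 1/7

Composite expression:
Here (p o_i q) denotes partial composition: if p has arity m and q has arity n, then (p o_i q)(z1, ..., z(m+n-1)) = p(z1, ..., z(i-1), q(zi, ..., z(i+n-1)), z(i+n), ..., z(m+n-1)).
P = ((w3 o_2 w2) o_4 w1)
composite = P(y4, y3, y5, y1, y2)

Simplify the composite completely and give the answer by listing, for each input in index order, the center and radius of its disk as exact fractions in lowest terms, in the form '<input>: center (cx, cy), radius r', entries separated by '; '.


y1: center (1/28, -1/14), radius 1/672; y2: center (1/28, -11/168), radius 1/588; y3: center (-1/28, 1/14), radius 1/70; y4: center (0, -1/2), radius 1/7; y5: center (1/28, -1/28), radius 1/70

Below w3, radii multiply path by path; the y-disk centers shift.
input y4: composing its 1 substitution step yields center (0, -1/2), radius 1/7
input y3: composing its 2 substitution steps yields center (-1/28, 1/14), radius 1/70
input y5: composing its 2 substitution steps yields center (1/28, -1/28), radius 1/70
input y1: composing its 3 substitution steps yields center (1/28, -1/14), radius 1/672
input y2: composing its 3 substitution steps yields center (1/28, -11/168), radius 1/588


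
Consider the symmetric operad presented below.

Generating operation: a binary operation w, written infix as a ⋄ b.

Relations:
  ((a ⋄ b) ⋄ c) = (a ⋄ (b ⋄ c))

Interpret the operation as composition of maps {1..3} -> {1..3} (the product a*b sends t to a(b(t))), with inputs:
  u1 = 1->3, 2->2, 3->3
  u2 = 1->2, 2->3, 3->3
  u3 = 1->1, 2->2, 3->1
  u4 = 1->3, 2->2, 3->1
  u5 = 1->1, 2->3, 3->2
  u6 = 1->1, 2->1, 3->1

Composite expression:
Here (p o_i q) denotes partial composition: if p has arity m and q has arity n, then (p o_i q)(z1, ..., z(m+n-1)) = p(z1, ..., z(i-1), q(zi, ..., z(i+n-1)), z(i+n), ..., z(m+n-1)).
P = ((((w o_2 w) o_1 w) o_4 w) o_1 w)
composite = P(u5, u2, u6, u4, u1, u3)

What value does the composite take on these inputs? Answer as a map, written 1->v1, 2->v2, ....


1->3, 2->3, 3->3

(u5 ⋄ u2) = 1->3, 2->2, 3->2
((u5 ⋄ u2) ⋄ u6) = 1->3, 2->3, 3->3
(u1 ⋄ u3) = 1->3, 2->2, 3->3
(u4 ⋄ (u1 ⋄ u3)) = 1->1, 2->2, 3->1
(((u5 ⋄ u2) ⋄ u6) ⋄ (u4 ⋄ (u1 ⋄ u3))) = 1->3, 2->3, 3->3


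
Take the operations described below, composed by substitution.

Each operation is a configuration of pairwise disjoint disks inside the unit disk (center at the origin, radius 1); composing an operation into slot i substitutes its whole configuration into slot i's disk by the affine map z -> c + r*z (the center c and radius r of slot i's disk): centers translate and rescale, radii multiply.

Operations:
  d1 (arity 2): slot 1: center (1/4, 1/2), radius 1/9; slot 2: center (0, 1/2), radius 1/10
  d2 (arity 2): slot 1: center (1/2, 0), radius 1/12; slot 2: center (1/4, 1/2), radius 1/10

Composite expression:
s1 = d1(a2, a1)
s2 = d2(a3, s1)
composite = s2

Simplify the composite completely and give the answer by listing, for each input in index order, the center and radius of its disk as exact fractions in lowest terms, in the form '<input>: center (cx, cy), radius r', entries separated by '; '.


a1: center (1/4, 11/20), radius 1/100; a2: center (11/40, 11/20), radius 1/90; a3: center (1/2, 0), radius 1/12

Below d2, radii multiply path by path; the a-disk centers shift.
for a3, the 1-step affine chain lands on center (1/2, 0), radius 1/12
for a2, the 2-step affine chain lands on center (11/40, 11/20), radius 1/90
for a1, the 2-step affine chain lands on center (1/4, 11/20), radius 1/100


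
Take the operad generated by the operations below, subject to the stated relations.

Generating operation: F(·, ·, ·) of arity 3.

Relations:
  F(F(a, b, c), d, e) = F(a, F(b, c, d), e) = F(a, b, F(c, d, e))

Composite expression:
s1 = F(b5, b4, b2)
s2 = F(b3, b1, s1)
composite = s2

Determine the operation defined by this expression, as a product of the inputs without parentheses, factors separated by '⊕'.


b3 ⊕ b1 ⊕ b5 ⊕ b4 ⊕ b2

Every regrouping of F is equal, so read the b-inputs in written order.
F(b5, b4, b2) spells out as b5 ⊕ b4 ⊕ b2
F(b3, b1, F(b5, b4, b2)) spells out as b3 ⊕ b1 ⊕ b5 ⊕ b4 ⊕ b2


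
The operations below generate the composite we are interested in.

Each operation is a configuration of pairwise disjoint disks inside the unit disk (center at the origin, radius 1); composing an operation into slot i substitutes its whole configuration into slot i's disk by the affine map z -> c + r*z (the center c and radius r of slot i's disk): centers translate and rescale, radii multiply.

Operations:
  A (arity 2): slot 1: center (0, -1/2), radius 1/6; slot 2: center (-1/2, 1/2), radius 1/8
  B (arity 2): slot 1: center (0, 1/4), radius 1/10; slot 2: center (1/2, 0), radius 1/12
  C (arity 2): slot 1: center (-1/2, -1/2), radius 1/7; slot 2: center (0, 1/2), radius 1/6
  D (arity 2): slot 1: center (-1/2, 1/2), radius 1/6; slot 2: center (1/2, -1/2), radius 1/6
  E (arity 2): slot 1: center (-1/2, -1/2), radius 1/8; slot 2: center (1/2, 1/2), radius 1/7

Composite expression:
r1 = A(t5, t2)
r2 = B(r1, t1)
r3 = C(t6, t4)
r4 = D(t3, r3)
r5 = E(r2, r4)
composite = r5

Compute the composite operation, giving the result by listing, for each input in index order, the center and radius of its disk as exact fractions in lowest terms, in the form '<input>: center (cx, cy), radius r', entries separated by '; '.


t1: center (-7/16, -1/2), radius 1/96; t2: center (-81/160, -37/80), radius 1/640; t3: center (3/7, 4/7), radius 1/42; t4: center (4/7, 37/84), radius 1/252; t5: center (-1/2, -19/40), radius 1/480; t6: center (47/84, 5/12), radius 1/294

Below E, radii multiply path by path; the t-disk centers shift.
t5: after 3 affine steps, its disk has center (-1/2, -19/40), radius 1/480
t2: after 3 affine steps, its disk has center (-81/160, -37/80), radius 1/640
t1: after 2 affine steps, its disk has center (-7/16, -1/2), radius 1/96
t3: after 2 affine steps, its disk has center (3/7, 4/7), radius 1/42
t6: after 3 affine steps, its disk has center (47/84, 5/12), radius 1/294
t4: after 3 affine steps, its disk has center (4/7, 37/84), radius 1/252


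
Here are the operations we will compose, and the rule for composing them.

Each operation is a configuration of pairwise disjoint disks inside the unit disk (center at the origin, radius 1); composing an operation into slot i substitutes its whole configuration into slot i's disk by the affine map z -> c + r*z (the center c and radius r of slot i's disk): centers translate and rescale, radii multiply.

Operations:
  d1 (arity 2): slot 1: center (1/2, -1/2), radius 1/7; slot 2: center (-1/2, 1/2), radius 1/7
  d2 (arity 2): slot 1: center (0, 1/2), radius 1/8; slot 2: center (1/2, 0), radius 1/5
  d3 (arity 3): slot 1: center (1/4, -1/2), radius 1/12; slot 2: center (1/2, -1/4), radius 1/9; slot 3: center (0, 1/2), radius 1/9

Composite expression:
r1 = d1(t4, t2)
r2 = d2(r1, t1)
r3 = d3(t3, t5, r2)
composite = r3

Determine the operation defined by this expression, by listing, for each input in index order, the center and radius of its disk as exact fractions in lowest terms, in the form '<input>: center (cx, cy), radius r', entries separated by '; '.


Affine substitution under d3: radii multiply and t-centers shift.
for t3, the 1-step affine chain lands on center (1/4, -1/2), radius 1/12
for t5, the 1-step affine chain lands on center (1/2, -1/4), radius 1/9
for t4, the 3-step affine chain lands on center (1/144, 79/144), radius 1/504
for t2, the 3-step affine chain lands on center (-1/144, 9/16), radius 1/504
for t1, the 2-step affine chain lands on center (1/18, 1/2), radius 1/45

t1: center (1/18, 1/2), radius 1/45; t2: center (-1/144, 9/16), radius 1/504; t3: center (1/4, -1/2), radius 1/12; t4: center (1/144, 79/144), radius 1/504; t5: center (1/2, -1/4), radius 1/9


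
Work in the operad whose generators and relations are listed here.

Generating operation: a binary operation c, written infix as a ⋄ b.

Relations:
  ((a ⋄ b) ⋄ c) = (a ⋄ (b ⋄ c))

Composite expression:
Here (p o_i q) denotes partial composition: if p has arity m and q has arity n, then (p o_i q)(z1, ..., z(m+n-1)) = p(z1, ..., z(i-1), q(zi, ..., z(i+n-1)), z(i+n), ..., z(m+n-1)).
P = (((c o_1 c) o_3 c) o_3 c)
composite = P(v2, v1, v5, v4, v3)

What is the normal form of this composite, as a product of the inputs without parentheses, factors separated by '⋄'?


v2 ⋄ v1 ⋄ v5 ⋄ v4 ⋄ v3

Every regrouping of c is equal, so read the v-inputs in written order.
(v2 ⋄ v1) flattens to v2 ⋄ v1
(v5 ⋄ v4) flattens to v5 ⋄ v4
((v5 ⋄ v4) ⋄ v3) flattens to v5 ⋄ v4 ⋄ v3
((v2 ⋄ v1) ⋄ ((v5 ⋄ v4) ⋄ v3)) flattens to v2 ⋄ v1 ⋄ v5 ⋄ v4 ⋄ v3


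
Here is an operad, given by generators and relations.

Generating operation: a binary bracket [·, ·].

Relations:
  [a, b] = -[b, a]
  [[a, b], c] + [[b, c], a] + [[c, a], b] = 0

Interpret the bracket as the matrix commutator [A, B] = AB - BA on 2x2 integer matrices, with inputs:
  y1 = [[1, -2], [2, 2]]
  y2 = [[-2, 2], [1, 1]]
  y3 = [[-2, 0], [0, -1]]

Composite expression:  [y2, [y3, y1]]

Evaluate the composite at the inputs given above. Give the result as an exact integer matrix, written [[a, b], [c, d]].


[[2, -6], [6, -2]]

[y3, y1] = [[0, 2], [2, 0]]
[y2, [y3, y1]] = [[2, -6], [6, -2]]


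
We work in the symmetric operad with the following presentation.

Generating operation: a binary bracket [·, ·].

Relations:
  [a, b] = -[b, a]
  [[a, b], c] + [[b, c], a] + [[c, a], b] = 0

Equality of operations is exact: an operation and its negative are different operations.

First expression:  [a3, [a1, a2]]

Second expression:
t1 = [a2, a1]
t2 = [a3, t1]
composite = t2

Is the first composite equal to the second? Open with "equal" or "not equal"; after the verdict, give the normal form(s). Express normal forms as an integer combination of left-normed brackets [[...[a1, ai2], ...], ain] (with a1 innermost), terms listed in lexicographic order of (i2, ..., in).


The first expression reduces to -[[a1, a2], a3]
The second expression reduces to [[a1, a2], a3]
The forms do not match — not equal.

not equal; first: -[[a1, a2], a3]; second: [[a1, a2], a3]


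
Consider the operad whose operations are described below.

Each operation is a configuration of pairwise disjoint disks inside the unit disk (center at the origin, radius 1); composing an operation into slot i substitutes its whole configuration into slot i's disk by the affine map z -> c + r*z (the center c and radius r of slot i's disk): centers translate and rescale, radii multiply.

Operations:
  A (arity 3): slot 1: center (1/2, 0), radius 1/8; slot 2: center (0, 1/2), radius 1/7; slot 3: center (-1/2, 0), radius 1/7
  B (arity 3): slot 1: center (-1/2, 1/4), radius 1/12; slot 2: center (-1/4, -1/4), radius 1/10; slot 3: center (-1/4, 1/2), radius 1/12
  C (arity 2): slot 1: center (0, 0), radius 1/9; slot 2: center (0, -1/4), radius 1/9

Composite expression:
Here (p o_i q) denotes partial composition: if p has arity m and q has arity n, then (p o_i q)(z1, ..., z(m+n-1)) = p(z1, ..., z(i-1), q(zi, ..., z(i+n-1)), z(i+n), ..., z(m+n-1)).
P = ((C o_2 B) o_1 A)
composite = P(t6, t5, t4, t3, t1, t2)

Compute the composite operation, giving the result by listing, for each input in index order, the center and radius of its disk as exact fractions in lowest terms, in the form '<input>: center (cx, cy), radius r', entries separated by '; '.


Nesting under C composes maps z -> c + r*z down each t-path.
for t6, the 2-step affine chain lands on center (1/18, 0), radius 1/72
for t5, the 2-step affine chain lands on center (0, 1/18), radius 1/63
for t4, the 2-step affine chain lands on center (-1/18, 0), radius 1/63
for t3, the 2-step affine chain lands on center (-1/18, -2/9), radius 1/108
for t1, the 2-step affine chain lands on center (-1/36, -5/18), radius 1/90
for t2, the 2-step affine chain lands on center (-1/36, -7/36), radius 1/108

t1: center (-1/36, -5/18), radius 1/90; t2: center (-1/36, -7/36), radius 1/108; t3: center (-1/18, -2/9), radius 1/108; t4: center (-1/18, 0), radius 1/63; t5: center (0, 1/18), radius 1/63; t6: center (1/18, 0), radius 1/72


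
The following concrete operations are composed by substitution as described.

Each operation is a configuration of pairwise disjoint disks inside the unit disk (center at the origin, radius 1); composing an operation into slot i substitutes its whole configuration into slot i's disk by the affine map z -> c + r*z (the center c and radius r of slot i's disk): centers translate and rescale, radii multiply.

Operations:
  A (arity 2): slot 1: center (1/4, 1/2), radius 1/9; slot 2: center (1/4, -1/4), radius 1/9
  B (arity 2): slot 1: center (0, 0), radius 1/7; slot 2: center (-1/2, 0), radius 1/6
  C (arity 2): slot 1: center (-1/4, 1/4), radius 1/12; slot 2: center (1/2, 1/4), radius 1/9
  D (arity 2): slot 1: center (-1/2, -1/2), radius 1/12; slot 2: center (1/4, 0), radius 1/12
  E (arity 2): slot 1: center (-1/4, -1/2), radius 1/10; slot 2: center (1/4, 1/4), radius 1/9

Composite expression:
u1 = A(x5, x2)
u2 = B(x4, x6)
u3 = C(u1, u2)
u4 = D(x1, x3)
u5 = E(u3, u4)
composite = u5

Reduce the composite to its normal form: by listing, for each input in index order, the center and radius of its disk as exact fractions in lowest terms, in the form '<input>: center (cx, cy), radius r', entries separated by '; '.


x1: center (7/36, 7/36), radius 1/108; x2: center (-131/480, -229/480), radius 1/1080; x3: center (5/18, 1/4), radius 1/108; x4: center (-1/5, -19/40), radius 1/630; x5: center (-131/480, -113/240), radius 1/1080; x6: center (-37/180, -19/40), radius 1/540

Follow each x-input down from E: c' goes to c + r*c', radius to r*r'.
x5 passes through 3 substitutions, ending at center (-131/480, -113/240), radius 1/1080
x2 passes through 3 substitutions, ending at center (-131/480, -229/480), radius 1/1080
x4 passes through 3 substitutions, ending at center (-1/5, -19/40), radius 1/630
x6 passes through 3 substitutions, ending at center (-37/180, -19/40), radius 1/540
x1 passes through 2 substitutions, ending at center (7/36, 7/36), radius 1/108
x3 passes through 2 substitutions, ending at center (5/18, 1/4), radius 1/108


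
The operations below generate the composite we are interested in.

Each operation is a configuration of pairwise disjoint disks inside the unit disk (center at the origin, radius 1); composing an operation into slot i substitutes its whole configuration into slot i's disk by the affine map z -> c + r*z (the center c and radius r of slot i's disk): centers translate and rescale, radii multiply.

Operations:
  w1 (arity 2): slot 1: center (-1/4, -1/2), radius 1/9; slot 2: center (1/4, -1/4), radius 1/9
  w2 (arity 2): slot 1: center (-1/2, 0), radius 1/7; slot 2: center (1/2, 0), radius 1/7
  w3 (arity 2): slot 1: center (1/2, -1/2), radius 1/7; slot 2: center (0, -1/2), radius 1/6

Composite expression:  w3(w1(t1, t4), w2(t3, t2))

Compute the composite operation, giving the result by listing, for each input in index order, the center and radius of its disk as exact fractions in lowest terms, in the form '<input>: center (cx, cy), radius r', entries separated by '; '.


t1: center (13/28, -4/7), radius 1/63; t2: center (1/12, -1/2), radius 1/42; t3: center (-1/12, -1/2), radius 1/42; t4: center (15/28, -15/28), radius 1/63

Below w3, radii multiply path by path; the t-disk centers shift.
tracing t1 down its 2-map path: center (13/28, -4/7), radius 1/63
tracing t4 down its 2-map path: center (15/28, -15/28), radius 1/63
tracing t3 down its 2-map path: center (-1/12, -1/2), radius 1/42
tracing t2 down its 2-map path: center (1/12, -1/2), radius 1/42


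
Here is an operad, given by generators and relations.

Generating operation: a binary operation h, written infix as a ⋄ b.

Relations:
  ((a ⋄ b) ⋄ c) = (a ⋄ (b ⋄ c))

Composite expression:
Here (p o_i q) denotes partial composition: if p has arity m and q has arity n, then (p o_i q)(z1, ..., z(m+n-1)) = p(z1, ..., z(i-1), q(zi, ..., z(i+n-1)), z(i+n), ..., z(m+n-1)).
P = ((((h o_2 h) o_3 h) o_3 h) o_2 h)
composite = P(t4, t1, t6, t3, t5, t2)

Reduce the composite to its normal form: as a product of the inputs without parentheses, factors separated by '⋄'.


t4 ⋄ t1 ⋄ t6 ⋄ t3 ⋄ t5 ⋄ t2


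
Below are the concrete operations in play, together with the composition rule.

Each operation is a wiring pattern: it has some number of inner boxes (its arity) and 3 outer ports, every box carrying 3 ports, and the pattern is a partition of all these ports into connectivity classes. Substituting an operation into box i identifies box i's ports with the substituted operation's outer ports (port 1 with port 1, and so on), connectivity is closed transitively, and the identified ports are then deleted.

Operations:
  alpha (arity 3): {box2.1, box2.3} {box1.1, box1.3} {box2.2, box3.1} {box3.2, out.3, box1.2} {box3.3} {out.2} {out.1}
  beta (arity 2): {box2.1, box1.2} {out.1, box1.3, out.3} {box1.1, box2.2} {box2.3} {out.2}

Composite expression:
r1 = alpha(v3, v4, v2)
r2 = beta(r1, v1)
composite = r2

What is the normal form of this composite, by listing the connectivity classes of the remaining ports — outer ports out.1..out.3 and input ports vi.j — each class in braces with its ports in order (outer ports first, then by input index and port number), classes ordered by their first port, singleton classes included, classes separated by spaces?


Treat the ports identified at beta as solder joints: merge, then drop.
through alpha, on inputs (v3, v4, v2): {out.1} {out.2} {out.3, v2.2, v3.2} {v2.1, v4.2} {v2.3} {v3.1, v3.3} {v4.1, v4.3} (out.j = stage outer ports)
through beta, on inputs (v3, v4, v2, v1): {out.1, out.3, v2.2, v3.2} {out.2} {v1.1} {v1.2} {v1.3} {v2.1, v4.2} {v2.3} {v3.1, v3.3} {v4.1, v4.3} (out.j = stage outer ports)

{out.1, out.3, v2.2, v3.2} {out.2} {v1.1} {v1.2} {v1.3} {v2.1, v4.2} {v2.3} {v3.1, v3.3} {v4.1, v4.3}


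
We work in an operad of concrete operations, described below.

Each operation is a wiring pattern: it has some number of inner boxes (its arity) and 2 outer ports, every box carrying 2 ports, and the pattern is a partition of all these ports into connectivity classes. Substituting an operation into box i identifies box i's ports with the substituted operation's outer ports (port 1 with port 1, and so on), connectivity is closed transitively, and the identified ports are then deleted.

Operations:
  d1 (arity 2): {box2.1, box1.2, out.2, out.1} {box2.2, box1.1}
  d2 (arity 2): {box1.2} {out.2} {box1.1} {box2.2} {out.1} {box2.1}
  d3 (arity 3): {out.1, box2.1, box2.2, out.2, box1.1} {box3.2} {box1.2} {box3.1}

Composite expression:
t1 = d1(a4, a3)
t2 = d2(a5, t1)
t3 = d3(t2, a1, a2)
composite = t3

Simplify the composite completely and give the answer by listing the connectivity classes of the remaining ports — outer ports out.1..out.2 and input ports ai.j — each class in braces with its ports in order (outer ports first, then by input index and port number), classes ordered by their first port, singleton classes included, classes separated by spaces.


{out.1, out.2, a1.1, a1.2} {a2.1} {a2.2} {a3.1, a4.2} {a3.2, a4.1} {a5.1} {a5.2}

Treat the ports identified at d3 as solder joints: merge, then drop.
the subtree at d1 composes to {out.1, out.2, a3.1, a4.2} {a3.2, a4.1} on (a4, a3); out.j = own outer ports
the subtree at d2 composes to {out.1} {out.2} {a3.1, a4.2} {a3.2, a4.1} {a5.1} {a5.2} on (a5, a4, a3); out.j = own outer ports
the subtree at d3 composes to {out.1, out.2, a1.1, a1.2} {a2.1} {a2.2} {a3.1, a4.2} {a3.2, a4.1} {a5.1} {a5.2} on (a5, a4, a3, a1, a2); out.j = own outer ports


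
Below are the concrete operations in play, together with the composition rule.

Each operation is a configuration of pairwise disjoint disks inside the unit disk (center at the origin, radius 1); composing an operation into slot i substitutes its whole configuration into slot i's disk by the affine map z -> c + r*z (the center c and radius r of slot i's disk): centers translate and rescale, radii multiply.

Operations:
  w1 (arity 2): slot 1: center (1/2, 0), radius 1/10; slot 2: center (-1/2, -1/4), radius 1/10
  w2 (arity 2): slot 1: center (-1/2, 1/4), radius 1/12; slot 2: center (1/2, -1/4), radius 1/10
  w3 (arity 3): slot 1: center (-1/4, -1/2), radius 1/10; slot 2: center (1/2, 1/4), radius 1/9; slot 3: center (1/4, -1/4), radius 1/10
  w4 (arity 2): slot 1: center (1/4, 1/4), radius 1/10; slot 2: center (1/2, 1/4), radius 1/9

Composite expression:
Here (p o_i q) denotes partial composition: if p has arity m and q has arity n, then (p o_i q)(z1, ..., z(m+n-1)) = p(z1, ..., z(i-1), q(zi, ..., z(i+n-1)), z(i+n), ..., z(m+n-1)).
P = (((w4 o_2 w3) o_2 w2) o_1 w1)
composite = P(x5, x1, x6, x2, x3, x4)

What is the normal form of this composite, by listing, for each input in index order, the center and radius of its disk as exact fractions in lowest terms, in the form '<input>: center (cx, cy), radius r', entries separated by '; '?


x1: center (1/5, 9/40), radius 1/100; x2: center (43/90, 23/120), radius 1/900; x3: center (5/9, 5/18), radius 1/81; x4: center (19/36, 2/9), radius 1/90; x5: center (3/10, 1/4), radius 1/100; x6: center (7/15, 71/360), radius 1/1080

Below w4, radii multiply path by path; the x-disk centers shift.
x5 passes through 2 substitutions, ending at center (3/10, 1/4), radius 1/100
x1 passes through 2 substitutions, ending at center (1/5, 9/40), radius 1/100
x6 passes through 3 substitutions, ending at center (7/15, 71/360), radius 1/1080
x2 passes through 3 substitutions, ending at center (43/90, 23/120), radius 1/900
x3 passes through 2 substitutions, ending at center (5/9, 5/18), radius 1/81
x4 passes through 2 substitutions, ending at center (19/36, 2/9), radius 1/90


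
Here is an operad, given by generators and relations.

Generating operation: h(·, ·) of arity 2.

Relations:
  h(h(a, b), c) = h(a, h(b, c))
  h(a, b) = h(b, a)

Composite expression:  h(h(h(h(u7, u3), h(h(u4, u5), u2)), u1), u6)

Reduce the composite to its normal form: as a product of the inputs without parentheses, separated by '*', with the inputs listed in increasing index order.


Any arrangement under h is one operation, so sort the u-inputs.
h(u7, u3) linearizes to u7 * u3
h(u4, u5) linearizes to u4 * u5
h(h(u4, u5), u2) linearizes to u4 * u5 * u2
h(h(u7, u3), h(h(u4, u5), u2)) linearizes to u7 * u3 * u4 * u5 * u2
h(h(h(u7, u3), h(h(u4, u5), u2)), u1) linearizes to u7 * u3 * u4 * u5 * u2 * u1
h(h(h(h(u7, u3), h(h(u4, u5), u2)), u1), u6) linearizes to u7 * u3 * u4 * u5 * u2 * u1 * u6
putting the inputs in ascending order: u1 * u2 * u3 * u4 * u5 * u6 * u7

u1 * u2 * u3 * u4 * u5 * u6 * u7


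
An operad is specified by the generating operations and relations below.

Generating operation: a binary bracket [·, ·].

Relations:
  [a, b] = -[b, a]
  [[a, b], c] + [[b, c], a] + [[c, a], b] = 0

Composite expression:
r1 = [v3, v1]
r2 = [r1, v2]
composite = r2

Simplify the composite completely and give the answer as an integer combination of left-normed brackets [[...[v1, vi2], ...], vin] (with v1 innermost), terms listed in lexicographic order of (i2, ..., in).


Left-normed coefficients sit on the v1-initial expansion words.
Composite bracket: [[v3, v1], v2]
Full expansion: 4 signed words from ab - ba (2^2 = 4).
Words beginning with v1 determine it all:
  v1v3v2 appears with sign -1, giving the term -[[v1, v3], v2]

-[[v1, v3], v2]


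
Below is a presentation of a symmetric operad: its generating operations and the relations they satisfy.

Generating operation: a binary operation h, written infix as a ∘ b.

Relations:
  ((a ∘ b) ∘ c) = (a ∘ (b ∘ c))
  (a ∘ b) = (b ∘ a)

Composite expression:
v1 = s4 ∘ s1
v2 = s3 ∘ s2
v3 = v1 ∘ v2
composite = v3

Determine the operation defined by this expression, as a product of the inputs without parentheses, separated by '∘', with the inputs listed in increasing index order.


Any arrangement under h is one operation, so sort the s-inputs.
(s4 ∘ s1) unparenthesizes to s4 ∘ s1
(s3 ∘ s2) unparenthesizes to s3 ∘ s2
((s4 ∘ s1) ∘ (s3 ∘ s2)) unparenthesizes to s4 ∘ s1 ∘ s3 ∘ s2
commutativity sorts the factors: s1 ∘ s2 ∘ s3 ∘ s4

s1 ∘ s2 ∘ s3 ∘ s4


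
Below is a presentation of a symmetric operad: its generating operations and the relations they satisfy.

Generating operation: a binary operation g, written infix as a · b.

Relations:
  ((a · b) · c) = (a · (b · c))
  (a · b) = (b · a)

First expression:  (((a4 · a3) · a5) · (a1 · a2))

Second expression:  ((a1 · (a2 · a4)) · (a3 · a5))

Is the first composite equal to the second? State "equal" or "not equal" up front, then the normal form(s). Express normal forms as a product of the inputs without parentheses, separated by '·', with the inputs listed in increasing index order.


equal: each reduces to a1 · a2 · a3 · a4 · a5


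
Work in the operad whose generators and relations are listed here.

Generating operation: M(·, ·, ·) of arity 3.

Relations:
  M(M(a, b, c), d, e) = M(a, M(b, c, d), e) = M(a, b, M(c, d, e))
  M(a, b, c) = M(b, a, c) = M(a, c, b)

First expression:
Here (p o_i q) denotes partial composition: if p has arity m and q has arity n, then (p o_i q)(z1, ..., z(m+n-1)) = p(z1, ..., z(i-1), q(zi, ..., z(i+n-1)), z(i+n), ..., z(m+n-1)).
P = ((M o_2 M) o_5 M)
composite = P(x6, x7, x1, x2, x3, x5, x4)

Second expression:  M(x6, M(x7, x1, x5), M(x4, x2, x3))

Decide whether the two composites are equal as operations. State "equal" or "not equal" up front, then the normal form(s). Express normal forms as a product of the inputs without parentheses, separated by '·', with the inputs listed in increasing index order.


equal; the common form is x1 · x2 · x3 · x4 · x5 · x6 · x7

The first expression reduces to x1 · x2 · x3 · x4 · x5 · x6 · x7
The second expression reduces to x1 · x2 · x3 · x4 · x5 · x6 · x7
One common form — equal.


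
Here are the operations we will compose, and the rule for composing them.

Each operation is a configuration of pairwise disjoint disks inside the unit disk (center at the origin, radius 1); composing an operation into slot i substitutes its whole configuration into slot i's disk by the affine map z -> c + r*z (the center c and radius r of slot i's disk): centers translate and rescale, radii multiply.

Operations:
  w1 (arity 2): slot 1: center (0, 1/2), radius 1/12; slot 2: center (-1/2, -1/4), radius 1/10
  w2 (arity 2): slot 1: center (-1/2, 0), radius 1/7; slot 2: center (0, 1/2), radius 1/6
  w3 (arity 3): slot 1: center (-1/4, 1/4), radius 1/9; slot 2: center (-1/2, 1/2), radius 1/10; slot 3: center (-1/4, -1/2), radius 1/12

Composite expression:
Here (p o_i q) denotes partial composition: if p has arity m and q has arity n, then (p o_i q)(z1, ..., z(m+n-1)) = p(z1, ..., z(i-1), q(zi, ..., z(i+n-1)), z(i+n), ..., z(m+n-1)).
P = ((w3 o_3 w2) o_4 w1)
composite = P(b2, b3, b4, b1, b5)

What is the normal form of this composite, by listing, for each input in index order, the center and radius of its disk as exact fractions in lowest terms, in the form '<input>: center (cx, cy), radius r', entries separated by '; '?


b1: center (-1/4, -65/144), radius 1/864; b2: center (-1/4, 1/4), radius 1/9; b3: center (-1/2, 1/2), radius 1/10; b4: center (-7/24, -1/2), radius 1/84; b5: center (-37/144, -133/288), radius 1/720


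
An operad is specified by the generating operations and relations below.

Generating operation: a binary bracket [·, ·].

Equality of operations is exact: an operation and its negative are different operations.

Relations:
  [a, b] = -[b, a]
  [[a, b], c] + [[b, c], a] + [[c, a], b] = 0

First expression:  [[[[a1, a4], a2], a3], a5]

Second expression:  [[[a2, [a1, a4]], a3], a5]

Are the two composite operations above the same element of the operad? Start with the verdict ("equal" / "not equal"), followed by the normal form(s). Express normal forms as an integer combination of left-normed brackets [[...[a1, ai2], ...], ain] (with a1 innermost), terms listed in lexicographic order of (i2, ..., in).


not equal; first: [[[[a1, a4], a2], a3], a5]; second: -[[[[a1, a4], a2], a3], a5]

The first expression, normalized: [[[[a1, a4], a2], a3], a5]
The second expression, normalized: -[[[[a1, a4], a2], a3], a5]
The forms do not match — not equal.


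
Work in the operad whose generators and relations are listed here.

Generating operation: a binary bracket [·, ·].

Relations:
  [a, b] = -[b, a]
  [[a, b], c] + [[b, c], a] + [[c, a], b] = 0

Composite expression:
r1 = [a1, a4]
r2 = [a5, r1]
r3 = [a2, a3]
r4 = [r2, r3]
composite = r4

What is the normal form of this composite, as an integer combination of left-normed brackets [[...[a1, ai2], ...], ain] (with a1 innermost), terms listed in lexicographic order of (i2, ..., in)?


-[[[[a1, a4], a5], a2], a3] + [[[[a1, a4], a5], a3], a2]

Antisymmetry and Jacobi reduce to a1-anchored left-normed brackets.
Composite bracket: [[a5, [a1, a4]], [a2, a3]]
Expanding via [a, b] = ab - ba: 16 signed words (2^4 = 16).
Only words starting with a1 matter:
  sign of a1a4a5a2a3 is -1, so it contributes -[[[[a1, a4], a5], a2], a3]
  sign of a1a4a5a3a2 is +1, so it contributes +[[[[a1, a4], a5], a3], a2]


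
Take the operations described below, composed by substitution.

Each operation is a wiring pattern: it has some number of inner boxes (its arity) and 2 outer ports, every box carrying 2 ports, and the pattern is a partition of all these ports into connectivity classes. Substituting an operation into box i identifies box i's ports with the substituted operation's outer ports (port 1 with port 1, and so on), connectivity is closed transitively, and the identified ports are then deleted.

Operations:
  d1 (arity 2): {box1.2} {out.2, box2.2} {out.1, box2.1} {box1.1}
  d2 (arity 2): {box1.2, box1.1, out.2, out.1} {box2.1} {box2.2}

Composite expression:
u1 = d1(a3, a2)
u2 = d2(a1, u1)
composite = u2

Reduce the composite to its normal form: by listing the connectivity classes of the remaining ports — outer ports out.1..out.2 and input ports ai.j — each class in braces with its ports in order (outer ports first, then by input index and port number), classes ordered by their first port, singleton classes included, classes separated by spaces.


Treat the ports identified at d2 as solder joints: merge, then drop.
the subtree at d1 composes to {out.1, a2.1} {out.2, a2.2} {a3.1} {a3.2} on (a3, a2); out.j = own outer ports
the subtree at d2 composes to {out.1, out.2, a1.1, a1.2} {a2.1} {a2.2} {a3.1} {a3.2} on (a1, a3, a2); out.j = own outer ports

{out.1, out.2, a1.1, a1.2} {a2.1} {a2.2} {a3.1} {a3.2}


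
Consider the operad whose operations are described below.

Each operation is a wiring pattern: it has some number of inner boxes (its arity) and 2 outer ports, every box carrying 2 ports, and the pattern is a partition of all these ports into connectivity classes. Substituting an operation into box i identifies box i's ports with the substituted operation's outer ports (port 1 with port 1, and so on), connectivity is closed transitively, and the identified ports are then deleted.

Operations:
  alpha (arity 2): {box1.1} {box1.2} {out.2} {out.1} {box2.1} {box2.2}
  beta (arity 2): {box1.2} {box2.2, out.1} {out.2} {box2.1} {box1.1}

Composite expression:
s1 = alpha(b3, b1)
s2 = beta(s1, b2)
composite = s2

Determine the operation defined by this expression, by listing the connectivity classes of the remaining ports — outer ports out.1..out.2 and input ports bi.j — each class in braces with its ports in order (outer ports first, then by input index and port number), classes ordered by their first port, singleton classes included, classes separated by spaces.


{out.1, b2.2} {out.2} {b1.1} {b1.2} {b2.1} {b3.1} {b3.2}

Reachability decides: close wires over beta-identified ports.
alpha over (b3, b1) gives {out.1} {out.2} {b1.1} {b1.2} {b3.1} {b3.2}, out.j being that stage's outer ports
beta over (b3, b1, b2) gives {out.1, b2.2} {out.2} {b1.1} {b1.2} {b2.1} {b3.1} {b3.2}, out.j being that stage's outer ports


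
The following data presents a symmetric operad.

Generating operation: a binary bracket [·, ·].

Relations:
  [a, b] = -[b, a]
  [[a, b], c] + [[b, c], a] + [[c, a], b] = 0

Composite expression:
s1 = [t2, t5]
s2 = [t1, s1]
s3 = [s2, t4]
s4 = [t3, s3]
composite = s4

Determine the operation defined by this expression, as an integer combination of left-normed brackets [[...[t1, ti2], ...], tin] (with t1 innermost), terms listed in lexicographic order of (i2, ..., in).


Expand each bracket as ab - ba; the t1-initial words give the coefficients.
Composite bracket: [t3, [[t1, [t2, t5]], t4]]
Full expansion: 16 signed words from ab - ba (2^4 = 16).
The t1-initial words carry the normal form:
  sign of t1t2t5t4t3 is -1, so it contributes -[[[[t1, t2], t5], t4], t3]
  sign of t1t5t2t4t3 is +1, so it contributes +[[[[t1, t5], t2], t4], t3]

-[[[[t1, t2], t5], t4], t3] + [[[[t1, t5], t2], t4], t3]


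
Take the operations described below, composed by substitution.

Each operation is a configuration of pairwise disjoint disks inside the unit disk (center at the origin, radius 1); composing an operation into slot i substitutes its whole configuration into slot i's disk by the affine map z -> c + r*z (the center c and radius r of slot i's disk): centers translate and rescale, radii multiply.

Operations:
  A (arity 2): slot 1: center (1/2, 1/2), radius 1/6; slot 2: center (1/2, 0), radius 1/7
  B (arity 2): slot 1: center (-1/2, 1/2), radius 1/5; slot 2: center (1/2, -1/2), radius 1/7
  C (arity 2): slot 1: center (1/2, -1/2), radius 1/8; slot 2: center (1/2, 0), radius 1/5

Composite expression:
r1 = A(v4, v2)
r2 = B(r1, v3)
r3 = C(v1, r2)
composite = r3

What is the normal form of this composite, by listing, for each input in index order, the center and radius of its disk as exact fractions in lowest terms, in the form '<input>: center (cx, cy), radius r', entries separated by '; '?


v1: center (1/2, -1/2), radius 1/8; v2: center (21/50, 1/10), radius 1/175; v3: center (3/5, -1/10), radius 1/35; v4: center (21/50, 3/25), radius 1/150

Each v-disk chains the slot maps above it in C; radii multiply.
v1: after 1 affine step, its disk has center (1/2, -1/2), radius 1/8
v4: after 3 affine steps, its disk has center (21/50, 3/25), radius 1/150
v2: after 3 affine steps, its disk has center (21/50, 1/10), radius 1/175
v3: after 2 affine steps, its disk has center (3/5, -1/10), radius 1/35


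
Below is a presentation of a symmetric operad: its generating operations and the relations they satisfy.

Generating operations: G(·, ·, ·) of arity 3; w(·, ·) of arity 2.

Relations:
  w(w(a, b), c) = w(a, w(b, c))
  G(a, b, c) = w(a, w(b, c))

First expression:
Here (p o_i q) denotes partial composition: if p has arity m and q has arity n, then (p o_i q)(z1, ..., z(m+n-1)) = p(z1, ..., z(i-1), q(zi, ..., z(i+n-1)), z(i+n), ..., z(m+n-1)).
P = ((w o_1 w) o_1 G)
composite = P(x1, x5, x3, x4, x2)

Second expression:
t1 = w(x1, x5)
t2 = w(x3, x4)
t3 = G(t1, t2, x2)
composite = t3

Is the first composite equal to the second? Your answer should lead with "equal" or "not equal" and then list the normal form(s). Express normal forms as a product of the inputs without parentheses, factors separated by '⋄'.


equal: each reduces to x1 ⋄ x5 ⋄ x3 ⋄ x4 ⋄ x2

Normal form of the first expression: x1 ⋄ x5 ⋄ x3 ⋄ x4 ⋄ x2
Normal form of the second expression: x1 ⋄ x5 ⋄ x3 ⋄ x4 ⋄ x2
The normal forms match — equal.


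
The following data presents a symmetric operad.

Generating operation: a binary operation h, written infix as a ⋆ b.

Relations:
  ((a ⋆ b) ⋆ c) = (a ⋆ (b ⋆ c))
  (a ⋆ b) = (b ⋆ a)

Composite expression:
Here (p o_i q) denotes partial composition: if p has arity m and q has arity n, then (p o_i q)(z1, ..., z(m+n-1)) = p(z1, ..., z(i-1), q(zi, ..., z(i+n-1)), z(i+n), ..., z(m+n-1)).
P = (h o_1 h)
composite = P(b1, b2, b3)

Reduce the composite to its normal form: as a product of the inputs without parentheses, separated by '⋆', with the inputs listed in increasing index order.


Any arrangement under h is one operation, so sort the b-inputs.
(b1 ⋆ b2) linearizes to b1 ⋆ b2
((b1 ⋆ b2) ⋆ b3) linearizes to b1 ⋆ b2 ⋆ b3
sorting the factors by input index: b1 ⋆ b2 ⋆ b3

b1 ⋆ b2 ⋆ b3


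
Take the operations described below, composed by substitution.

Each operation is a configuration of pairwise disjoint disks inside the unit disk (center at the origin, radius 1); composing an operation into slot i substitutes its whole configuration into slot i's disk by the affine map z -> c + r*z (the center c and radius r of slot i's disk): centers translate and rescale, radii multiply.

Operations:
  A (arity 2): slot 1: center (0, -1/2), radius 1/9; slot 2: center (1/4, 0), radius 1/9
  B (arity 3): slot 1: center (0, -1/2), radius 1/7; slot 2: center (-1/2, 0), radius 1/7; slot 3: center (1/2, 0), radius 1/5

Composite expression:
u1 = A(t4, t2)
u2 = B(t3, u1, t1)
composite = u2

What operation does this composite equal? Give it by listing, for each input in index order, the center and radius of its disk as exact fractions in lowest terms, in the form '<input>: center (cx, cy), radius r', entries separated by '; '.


t1: center (1/2, 0), radius 1/5; t2: center (-13/28, 0), radius 1/63; t3: center (0, -1/2), radius 1/7; t4: center (-1/2, -1/14), radius 1/63


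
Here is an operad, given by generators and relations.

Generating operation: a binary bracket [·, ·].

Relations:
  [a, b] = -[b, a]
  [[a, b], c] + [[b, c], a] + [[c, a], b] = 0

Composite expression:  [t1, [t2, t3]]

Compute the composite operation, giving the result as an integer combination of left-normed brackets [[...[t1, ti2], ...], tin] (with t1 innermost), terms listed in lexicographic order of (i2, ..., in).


Skip Jacobi rewriting: expand, keep t1-initial words, read off terms.
Composite bracket: [t1, [t2, t3]]
Expanding via [a, b] = ab - ba: 4 signed words (2^2 = 4).
Collect the words opening with t1:
  from t1t2t3, sign +1: term +[[t1, t2], t3]
  from t1t3t2, sign -1: term -[[t1, t3], t2]

[[t1, t2], t3] - [[t1, t3], t2]


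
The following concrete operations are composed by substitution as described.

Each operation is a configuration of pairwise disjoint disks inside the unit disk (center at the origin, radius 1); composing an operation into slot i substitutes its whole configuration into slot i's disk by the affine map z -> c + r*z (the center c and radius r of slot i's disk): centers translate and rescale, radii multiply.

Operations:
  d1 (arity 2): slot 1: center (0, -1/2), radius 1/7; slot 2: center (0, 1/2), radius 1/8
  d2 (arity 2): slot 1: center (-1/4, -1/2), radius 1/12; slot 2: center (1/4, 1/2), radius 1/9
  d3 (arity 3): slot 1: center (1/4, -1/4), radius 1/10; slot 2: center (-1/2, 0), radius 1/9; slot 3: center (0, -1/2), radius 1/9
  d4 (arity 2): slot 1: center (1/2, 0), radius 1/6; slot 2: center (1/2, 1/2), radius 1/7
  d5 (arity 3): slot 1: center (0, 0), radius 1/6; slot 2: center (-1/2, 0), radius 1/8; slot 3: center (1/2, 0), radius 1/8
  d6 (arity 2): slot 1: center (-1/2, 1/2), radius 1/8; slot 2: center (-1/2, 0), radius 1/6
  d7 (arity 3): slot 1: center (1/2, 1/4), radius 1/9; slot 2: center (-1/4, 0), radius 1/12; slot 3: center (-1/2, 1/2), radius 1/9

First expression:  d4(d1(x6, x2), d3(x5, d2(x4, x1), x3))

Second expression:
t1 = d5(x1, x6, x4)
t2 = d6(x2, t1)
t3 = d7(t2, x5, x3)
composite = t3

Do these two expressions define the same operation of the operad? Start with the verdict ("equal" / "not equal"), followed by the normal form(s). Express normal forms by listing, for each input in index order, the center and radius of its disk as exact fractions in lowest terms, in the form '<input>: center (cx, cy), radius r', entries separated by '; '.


In normal form, the first expression is x1: center (109/252, 32/63), radius 1/567; x2: center (1/2, 1/12), radius 1/48; x3: center (1/2, 3/7), radius 1/63; x4: center (107/252, 31/63), radius 1/756; x5: center (15/28, 13/28), radius 1/70; x6: center (1/2, -1/12), radius 1/42
In normal form, the second expression is x1: center (4/9, 1/4), radius 1/324; x2: center (4/9, 11/36), radius 1/72; x3: center (-1/2, 1/2), radius 1/9; x4: center (49/108, 1/4), radius 1/432; x5: center (-1/4, 0), radius 1/12; x6: center (47/108, 1/4), radius 1/432
No match — not equal.

not equal; first: x1: center (109/252, 32/63), radius 1/567; x2: center (1/2, 1/12), radius 1/48; x3: center (1/2, 3/7), radius 1/63; x4: center (107/252, 31/63), radius 1/756; x5: center (15/28, 13/28), radius 1/70; x6: center (1/2, -1/12), radius 1/42; second: x1: center (4/9, 1/4), radius 1/324; x2: center (4/9, 11/36), radius 1/72; x3: center (-1/2, 1/2), radius 1/9; x4: center (49/108, 1/4), radius 1/432; x5: center (-1/4, 0), radius 1/12; x6: center (47/108, 1/4), radius 1/432
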